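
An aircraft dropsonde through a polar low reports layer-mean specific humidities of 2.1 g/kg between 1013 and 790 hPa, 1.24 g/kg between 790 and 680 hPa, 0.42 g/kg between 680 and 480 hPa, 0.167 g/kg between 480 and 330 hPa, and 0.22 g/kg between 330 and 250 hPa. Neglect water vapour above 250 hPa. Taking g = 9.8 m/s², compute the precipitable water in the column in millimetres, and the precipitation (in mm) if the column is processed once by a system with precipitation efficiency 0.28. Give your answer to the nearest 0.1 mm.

Precipitable water is the column-integrated vapour mass per unit area: PW = (1/g) Σ q̄ Δp, with q in kg/kg and Δp in Pa (1 kg/m² of water = 1 mm).
Layer 1013–790 hPa: Δp = 223 hPa = 22300 Pa, q̄ = 0.0021 kg/kg → 0.0021 × 22300 / 9.8 = 4.78 mm
Layer 790–680 hPa: Δp = 110 hPa = 11000 Pa, q̄ = 0.00124 kg/kg → 0.00124 × 11000 / 9.8 = 1.39 mm
Layer 680–480 hPa: Δp = 200 hPa = 20000 Pa, q̄ = 0.00042 kg/kg → 0.00042 × 20000 / 9.8 = 0.86 mm
Layer 480–330 hPa: Δp = 150 hPa = 15000 Pa, q̄ = 0.000167 kg/kg → 0.000167 × 15000 / 9.8 = 0.26 mm
Layer 330–250 hPa: Δp = 80 hPa = 8000 Pa, q̄ = 0.00022 kg/kg → 0.00022 × 8000 / 9.8 = 0.18 mm
PW = 4.78 + 1.39 + 0.86 + 0.26 + 0.18 = 7.47 ≈ 7.5 mm.
Precipitation = ε × PW = 0.28 × 7.5 = 2.1 mm.

PW ≈ 7.5 mm; precipitation ≈ 2.1 mm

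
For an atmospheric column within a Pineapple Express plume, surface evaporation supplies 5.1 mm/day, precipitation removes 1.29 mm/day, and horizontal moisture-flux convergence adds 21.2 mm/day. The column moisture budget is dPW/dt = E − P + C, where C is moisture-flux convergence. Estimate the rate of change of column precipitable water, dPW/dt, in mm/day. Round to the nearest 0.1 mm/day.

dPW/dt = E − P + C = 5.1 − 1.29 + (21.2) = 25.0 mm/day.

dPW/dt ≈ 25.0 mm/day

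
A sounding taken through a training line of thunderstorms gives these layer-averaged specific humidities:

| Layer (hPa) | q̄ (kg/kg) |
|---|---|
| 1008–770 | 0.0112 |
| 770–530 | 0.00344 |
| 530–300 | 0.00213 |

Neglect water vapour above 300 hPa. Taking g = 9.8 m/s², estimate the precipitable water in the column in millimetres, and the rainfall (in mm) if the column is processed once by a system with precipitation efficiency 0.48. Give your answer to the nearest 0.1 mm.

PW ≈ 40.6 mm; rainfall ≈ 19.5 mm

Precipitable water is the column-integrated vapour mass per unit area: PW = (1/g) Σ q̄ Δp, with q in kg/kg and Δp in Pa (1 kg/m² of water = 1 mm).
Layer 1008–770 hPa: Δp = 238 hPa = 23800 Pa, q̄ = 0.0112 kg/kg → 0.0112 × 23800 / 9.8 = 27.20 mm
Layer 770–530 hPa: Δp = 240 hPa = 24000 Pa, q̄ = 0.00344 kg/kg → 0.00344 × 24000 / 9.8 = 8.42 mm
Layer 530–300 hPa: Δp = 230 hPa = 23000 Pa, q̄ = 0.00213 kg/kg → 0.00213 × 23000 / 9.8 = 5.00 mm
PW = 27.20 + 8.42 + 5.00 = 40.62 ≈ 40.6 mm.
Rainfall = ε × PW = 0.48 × 40.6 = 19.5 mm.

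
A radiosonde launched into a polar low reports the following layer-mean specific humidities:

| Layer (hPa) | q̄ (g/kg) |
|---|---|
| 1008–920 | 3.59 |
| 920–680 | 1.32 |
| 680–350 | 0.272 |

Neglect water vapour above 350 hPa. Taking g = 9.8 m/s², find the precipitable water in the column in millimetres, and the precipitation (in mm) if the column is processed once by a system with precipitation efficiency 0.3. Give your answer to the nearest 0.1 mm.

Precipitable water is the column-integrated vapour mass per unit area: PW = (1/g) Σ q̄ Δp, with q in kg/kg and Δp in Pa (1 kg/m² of water = 1 mm).
Layer 1008–920 hPa: Δp = 88 hPa = 8800 Pa, q̄ = 0.00359 kg/kg → 0.00359 × 8800 / 9.8 = 3.22 mm
Layer 920–680 hPa: Δp = 240 hPa = 24000 Pa, q̄ = 0.00132 kg/kg → 0.00132 × 24000 / 9.8 = 3.23 mm
Layer 680–350 hPa: Δp = 330 hPa = 33000 Pa, q̄ = 0.000272 kg/kg → 0.000272 × 33000 / 9.8 = 0.92 mm
PW = 3.22 + 3.23 + 0.92 = 7.37 ≈ 7.4 mm.
Precipitation = ε × PW = 0.3 × 7.4 = 2.2 mm.

PW ≈ 7.4 mm; precipitation ≈ 2.2 mm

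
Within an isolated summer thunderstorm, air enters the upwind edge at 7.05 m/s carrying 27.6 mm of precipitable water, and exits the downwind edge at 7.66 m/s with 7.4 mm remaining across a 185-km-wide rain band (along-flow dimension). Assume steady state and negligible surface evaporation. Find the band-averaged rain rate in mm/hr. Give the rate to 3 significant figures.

R ≈ 2.68 mm/hr

Column moisture flux per unit crosswind length is F = V × PW.
Inflow: F_in = 7.05 × 27.6 = 194.58 mm·m/s
Outflow: F_out = 7.66 × 7.4 = 56.684 mm·m/s
Steady-state rate R = (F_in − F_out)/L = (194.58 − 56.684) / 185000 m = 7.454e-04 mm/s.
R = 7.454e-04 × 3600 = 2.68 mm/hr.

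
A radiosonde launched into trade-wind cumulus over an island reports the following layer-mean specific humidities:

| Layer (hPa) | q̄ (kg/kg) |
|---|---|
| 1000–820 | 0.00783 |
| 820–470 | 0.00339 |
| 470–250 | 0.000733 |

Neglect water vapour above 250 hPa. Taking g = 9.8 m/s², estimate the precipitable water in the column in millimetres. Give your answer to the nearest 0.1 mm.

Precipitable water is the column-integrated vapour mass per unit area: PW = (1/g) Σ q̄ Δp, with q in kg/kg and Δp in Pa (1 kg/m² of water = 1 mm).
Layer 1000–820 hPa: Δp = 180 hPa = 18000 Pa, q̄ = 0.00783 kg/kg → 0.00783 × 18000 / 9.8 = 14.38 mm
Layer 820–470 hPa: Δp = 350 hPa = 35000 Pa, q̄ = 0.00339 kg/kg → 0.00339 × 35000 / 9.8 = 12.11 mm
Layer 470–250 hPa: Δp = 220 hPa = 22000 Pa, q̄ = 0.000733 kg/kg → 0.000733 × 22000 / 9.8 = 1.65 mm
PW = 14.38 + 12.11 + 1.65 = 28.14 ≈ 28.1 mm.

PW ≈ 28.1 mm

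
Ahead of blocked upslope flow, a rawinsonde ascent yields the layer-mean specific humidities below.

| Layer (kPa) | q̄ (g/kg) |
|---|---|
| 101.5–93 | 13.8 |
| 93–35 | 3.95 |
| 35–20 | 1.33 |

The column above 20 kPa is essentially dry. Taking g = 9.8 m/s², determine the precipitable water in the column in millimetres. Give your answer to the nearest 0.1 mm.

PW ≈ 37.4 mm

Precipitable water is the column-integrated vapour mass per unit area: PW = (1/g) Σ q̄ Δp, with q in kg/kg and Δp in Pa (1 kg/m² of water = 1 mm).
Layer 101.5–93 kPa: Δp = 85 hPa = 8500 Pa, q̄ = 0.0138 kg/kg → 0.0138 × 8500 / 9.8 = 11.97 mm
Layer 93–35 kPa: Δp = 580 hPa = 58000 Pa, q̄ = 0.00395 kg/kg → 0.00395 × 58000 / 9.8 = 23.38 mm
Layer 35–20 kPa: Δp = 150 hPa = 15000 Pa, q̄ = 0.00133 kg/kg → 0.00133 × 15000 / 9.8 = 2.04 mm
PW = 11.97 + 23.38 + 2.04 = 37.39 ≈ 37.4 mm.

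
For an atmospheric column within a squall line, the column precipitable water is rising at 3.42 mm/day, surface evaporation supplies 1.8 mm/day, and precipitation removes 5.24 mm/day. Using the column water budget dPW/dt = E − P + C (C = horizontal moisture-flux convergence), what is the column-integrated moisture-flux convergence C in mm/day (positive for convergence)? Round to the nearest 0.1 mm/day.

dPW/dt = +3.42 mm/day.
C = dPW/dt − E + P = (+3.42) − 1.8 + 5.24 = 6.9 mm/day.

C ≈ 6.9 mm/day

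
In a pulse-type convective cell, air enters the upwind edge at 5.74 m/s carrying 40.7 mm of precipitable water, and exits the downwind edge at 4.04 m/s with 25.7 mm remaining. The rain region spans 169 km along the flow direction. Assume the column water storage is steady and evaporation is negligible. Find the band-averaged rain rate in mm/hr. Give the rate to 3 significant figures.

R ≈ 2.76 mm/hr

Column moisture flux per unit crosswind length is F = V × PW.
Inflow: F_in = 5.74 × 40.7 = 233.618 mm·m/s
Outflow: F_out = 4.04 × 25.7 = 103.828 mm·m/s
Steady-state rate R = (F_in − F_out)/L = (233.618 − 103.828) / 169000 m = 7.680e-04 mm/s.
R = 7.680e-04 × 3600 = 2.76 mm/hr.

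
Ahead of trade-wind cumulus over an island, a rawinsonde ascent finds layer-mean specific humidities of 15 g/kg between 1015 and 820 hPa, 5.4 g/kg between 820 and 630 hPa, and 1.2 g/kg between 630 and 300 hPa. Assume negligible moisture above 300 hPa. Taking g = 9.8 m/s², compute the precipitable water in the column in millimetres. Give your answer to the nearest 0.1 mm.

PW ≈ 44.4 mm

Precipitable water is the column-integrated vapour mass per unit area: PW = (1/g) Σ q̄ Δp, with q in kg/kg and Δp in Pa (1 kg/m² of water = 1 mm).
Layer 1015–820 hPa: Δp = 195 hPa = 19500 Pa, q̄ = 0.015 kg/kg → 0.015 × 19500 / 9.8 = 29.85 mm
Layer 820–630 hPa: Δp = 190 hPa = 19000 Pa, q̄ = 0.0054 kg/kg → 0.0054 × 19000 / 9.8 = 10.47 mm
Layer 630–300 hPa: Δp = 330 hPa = 33000 Pa, q̄ = 0.0012 kg/kg → 0.0012 × 33000 / 9.8 = 4.04 mm
PW = 29.85 + 10.47 + 4.04 = 44.36 ≈ 44.4 mm.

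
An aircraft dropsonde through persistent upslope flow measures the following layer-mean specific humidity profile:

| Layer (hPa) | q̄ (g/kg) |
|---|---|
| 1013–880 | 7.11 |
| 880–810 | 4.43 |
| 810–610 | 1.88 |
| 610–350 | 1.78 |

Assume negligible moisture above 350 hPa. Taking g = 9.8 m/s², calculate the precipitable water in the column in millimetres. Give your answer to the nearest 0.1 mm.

PW ≈ 21.4 mm

Precipitable water is the column-integrated vapour mass per unit area: PW = (1/g) Σ q̄ Δp, with q in kg/kg and Δp in Pa (1 kg/m² of water = 1 mm).
Layer 1013–880 hPa: Δp = 133 hPa = 13300 Pa, q̄ = 0.00711 kg/kg → 0.00711 × 13300 / 9.8 = 9.65 mm
Layer 880–810 hPa: Δp = 70 hPa = 7000 Pa, q̄ = 0.00443 kg/kg → 0.00443 × 7000 / 9.8 = 3.16 mm
Layer 810–610 hPa: Δp = 200 hPa = 20000 Pa, q̄ = 0.00188 kg/kg → 0.00188 × 20000 / 9.8 = 3.84 mm
Layer 610–350 hPa: Δp = 260 hPa = 26000 Pa, q̄ = 0.00178 kg/kg → 0.00178 × 26000 / 9.8 = 4.72 mm
PW = 9.65 + 3.16 + 3.84 + 4.72 = 21.37 ≈ 21.4 mm.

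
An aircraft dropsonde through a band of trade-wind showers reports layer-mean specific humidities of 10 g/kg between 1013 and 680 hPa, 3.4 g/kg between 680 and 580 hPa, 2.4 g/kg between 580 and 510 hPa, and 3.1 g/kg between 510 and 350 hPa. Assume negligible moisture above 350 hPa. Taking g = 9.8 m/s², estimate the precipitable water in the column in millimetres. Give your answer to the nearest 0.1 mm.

PW ≈ 44.2 mm

Precipitable water is the column-integrated vapour mass per unit area: PW = (1/g) Σ q̄ Δp, with q in kg/kg and Δp in Pa (1 kg/m² of water = 1 mm).
Layer 1013–680 hPa: Δp = 333 hPa = 33300 Pa, q̄ = 0.01 kg/kg → 0.01 × 33300 / 9.8 = 33.98 mm
Layer 680–580 hPa: Δp = 100 hPa = 10000 Pa, q̄ = 0.0034 kg/kg → 0.0034 × 10000 / 9.8 = 3.47 mm
Layer 580–510 hPa: Δp = 70 hPa = 7000 Pa, q̄ = 0.0024 kg/kg → 0.0024 × 7000 / 9.8 = 1.71 mm
Layer 510–350 hPa: Δp = 160 hPa = 16000 Pa, q̄ = 0.0031 kg/kg → 0.0031 × 16000 / 9.8 = 5.06 mm
PW = 33.98 + 3.47 + 1.71 + 5.06 = 44.22 ≈ 44.2 mm.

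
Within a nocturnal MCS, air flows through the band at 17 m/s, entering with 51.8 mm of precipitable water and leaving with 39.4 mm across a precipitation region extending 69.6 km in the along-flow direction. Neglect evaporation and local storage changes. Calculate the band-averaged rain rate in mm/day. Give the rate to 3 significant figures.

R ≈ 262 mm/day

Column moisture flux per unit crosswind length is F = V × PW.
Inflow: F_in = 17 × 51.8 = 880.6 mm·m/s
Outflow: F_out = 17 × 39.4 = 669.8 mm·m/s
Steady-state rate R = (F_in − F_out)/L = (880.6 − 669.8) / 69600 m = 3.029e-03 mm/s.
R = 3.029e-03 × 3600 × 24 = 262 mm/day.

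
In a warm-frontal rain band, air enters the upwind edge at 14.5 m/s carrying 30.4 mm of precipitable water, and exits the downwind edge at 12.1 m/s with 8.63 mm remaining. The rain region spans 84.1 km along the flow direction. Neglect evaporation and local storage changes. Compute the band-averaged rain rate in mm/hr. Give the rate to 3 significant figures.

R ≈ 14.4 mm/hr

Column moisture flux per unit crosswind length is F = V × PW.
Inflow: F_in = 14.5 × 30.4 = 440.8 mm·m/s
Outflow: F_out = 12.1 × 8.63 = 104.423 mm·m/s
Steady-state rate R = (F_in − F_out)/L = (440.8 − 104.423) / 84100 m = 4.000e-03 mm/s.
R = 4.000e-03 × 3600 = 14.4 mm/hr.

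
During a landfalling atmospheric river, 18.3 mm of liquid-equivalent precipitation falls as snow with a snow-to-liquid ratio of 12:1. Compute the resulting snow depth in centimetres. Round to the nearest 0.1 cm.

Snow depth = liquid × ratio = 18.3 mm × 12 = 219.6 mm = 22.0 cm.

snow depth ≈ 22.0 cm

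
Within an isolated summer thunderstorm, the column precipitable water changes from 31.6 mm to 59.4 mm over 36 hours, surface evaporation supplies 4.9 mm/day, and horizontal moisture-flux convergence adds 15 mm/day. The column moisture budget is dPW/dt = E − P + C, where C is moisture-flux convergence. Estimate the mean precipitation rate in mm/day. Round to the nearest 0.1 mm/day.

P ≈ 1.4 mm/day

dPW/dt = (59.4 − 31.6) mm / (36/24 day) = +18.533 mm/day.
P = E + C − dPW/dt = 4.9 + (15) − (+18.533) = 1.4 mm/day.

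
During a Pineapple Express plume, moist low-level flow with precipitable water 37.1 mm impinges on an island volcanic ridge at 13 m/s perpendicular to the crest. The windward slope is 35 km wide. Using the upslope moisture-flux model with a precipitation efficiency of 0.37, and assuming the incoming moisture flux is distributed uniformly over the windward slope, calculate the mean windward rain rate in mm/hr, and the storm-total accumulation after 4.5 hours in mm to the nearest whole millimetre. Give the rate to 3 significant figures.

R ≈ 18.4 mm/hr; total ≈ 83 mm

Incoming column moisture flux per unit ridge length: F = V × PW = 13 × 37.1 = 482.3 mm·m/s.
Spread over the 35 km slope with efficiency ε = 0.37: R = ε·F/W = 0.37 × 482.3 / 35000 m = 5.099e-03 mm/s.
R = 5.099e-03 × 3600 = 18.4 mm/hr.
Over 4.5 h: total = 18.4 × 4.5 = 82.8 ≈ 83 mm.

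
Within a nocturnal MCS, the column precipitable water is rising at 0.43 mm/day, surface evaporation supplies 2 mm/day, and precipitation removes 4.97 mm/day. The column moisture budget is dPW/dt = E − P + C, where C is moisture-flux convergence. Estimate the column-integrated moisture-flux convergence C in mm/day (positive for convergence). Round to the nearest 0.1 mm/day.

C ≈ 3.4 mm/day

dPW/dt = +0.43 mm/day.
C = dPW/dt − E + P = (+0.43) − 2 + 4.97 = 3.4 mm/day.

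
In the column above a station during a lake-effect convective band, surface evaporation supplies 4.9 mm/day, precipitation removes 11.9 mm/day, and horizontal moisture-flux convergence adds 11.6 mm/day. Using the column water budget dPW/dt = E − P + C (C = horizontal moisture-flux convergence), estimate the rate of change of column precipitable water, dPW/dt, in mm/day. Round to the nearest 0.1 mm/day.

dPW/dt = E − P + C = 4.9 − 11.9 + (11.6) = 4.6 mm/day.

dPW/dt ≈ 4.6 mm/day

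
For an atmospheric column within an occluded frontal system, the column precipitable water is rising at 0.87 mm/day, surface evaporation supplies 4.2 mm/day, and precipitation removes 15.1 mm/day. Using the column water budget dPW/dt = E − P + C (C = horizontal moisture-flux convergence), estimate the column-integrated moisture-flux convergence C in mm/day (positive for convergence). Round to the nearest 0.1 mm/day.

dPW/dt = +0.87 mm/day.
C = dPW/dt − E + P = (+0.87) − 4.2 + 15.1 = 11.8 mm/day.

C ≈ 11.8 mm/day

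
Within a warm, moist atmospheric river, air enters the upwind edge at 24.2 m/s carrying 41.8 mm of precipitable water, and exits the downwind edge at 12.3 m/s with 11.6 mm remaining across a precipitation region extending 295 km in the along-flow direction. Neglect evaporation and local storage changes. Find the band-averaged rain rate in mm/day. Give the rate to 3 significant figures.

Column moisture flux per unit crosswind length is F = V × PW.
Inflow: F_in = 24.2 × 41.8 = 1011.56 mm·m/s
Outflow: F_out = 12.3 × 11.6 = 142.68 mm·m/s
Steady-state rate R = (F_in − F_out)/L = (1011.56 − 142.68) / 295000 m = 2.945e-03 mm/s.
R = 2.945e-03 × 3600 × 24 = 254 mm/day.

R ≈ 254 mm/day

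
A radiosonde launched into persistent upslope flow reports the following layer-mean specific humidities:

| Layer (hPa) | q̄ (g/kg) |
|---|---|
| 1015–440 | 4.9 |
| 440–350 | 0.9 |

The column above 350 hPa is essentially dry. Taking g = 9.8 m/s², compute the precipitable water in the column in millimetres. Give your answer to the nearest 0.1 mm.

Precipitable water is the column-integrated vapour mass per unit area: PW = (1/g) Σ q̄ Δp, with q in kg/kg and Δp in Pa (1 kg/m² of water = 1 mm).
Layer 1015–440 hPa: Δp = 575 hPa = 57500 Pa, q̄ = 0.0049 kg/kg → 0.0049 × 57500 / 9.8 = 28.75 mm
Layer 440–350 hPa: Δp = 90 hPa = 9000 Pa, q̄ = 0.0009 kg/kg → 0.0009 × 9000 / 9.8 = 0.83 mm
PW = 28.75 + 0.83 = 29.58 ≈ 29.6 mm.

PW ≈ 29.6 mm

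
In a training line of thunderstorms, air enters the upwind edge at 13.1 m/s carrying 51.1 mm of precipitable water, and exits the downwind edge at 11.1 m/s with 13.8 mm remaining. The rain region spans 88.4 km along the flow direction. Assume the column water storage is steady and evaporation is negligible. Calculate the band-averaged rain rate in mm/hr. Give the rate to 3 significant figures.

R ≈ 21.0 mm/hr

Column moisture flux per unit crosswind length is F = V × PW.
Inflow: F_in = 13.1 × 51.1 = 669.41 mm·m/s
Outflow: F_out = 11.1 × 13.8 = 153.18 mm·m/s
Steady-state rate R = (F_in − F_out)/L = (669.41 − 153.18) / 88400 m = 5.840e-03 mm/s.
R = 5.840e-03 × 3600 = 21.0 mm/hr.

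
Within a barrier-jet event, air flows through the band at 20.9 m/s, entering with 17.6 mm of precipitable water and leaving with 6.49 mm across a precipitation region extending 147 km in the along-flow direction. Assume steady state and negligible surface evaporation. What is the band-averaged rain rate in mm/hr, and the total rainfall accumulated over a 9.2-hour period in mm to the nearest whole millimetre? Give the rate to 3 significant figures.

Column moisture flux per unit crosswind length is F = V × PW.
Inflow: F_in = 20.9 × 17.6 = 367.84 mm·m/s
Outflow: F_out = 20.9 × 6.49 = 135.641 mm·m/s
Steady-state rate R = (F_in − F_out)/L = (367.84 − 135.641) / 147000 m = 1.580e-03 mm/s.
R = 1.580e-03 × 3600 = 5.69 mm/hr.
Over 9.2 h: total = 5.69 × 9.2 = 52.348 ≈ 52 mm.

R ≈ 5.69 mm/hr; total ≈ 52 mm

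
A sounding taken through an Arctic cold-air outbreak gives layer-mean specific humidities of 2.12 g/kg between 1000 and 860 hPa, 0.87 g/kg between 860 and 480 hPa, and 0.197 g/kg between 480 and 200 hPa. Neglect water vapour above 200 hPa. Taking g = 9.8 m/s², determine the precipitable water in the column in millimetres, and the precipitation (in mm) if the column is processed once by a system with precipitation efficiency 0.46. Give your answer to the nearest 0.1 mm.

Precipitable water is the column-integrated vapour mass per unit area: PW = (1/g) Σ q̄ Δp, with q in kg/kg and Δp in Pa (1 kg/m² of water = 1 mm).
Layer 1000–860 hPa: Δp = 140 hPa = 14000 Pa, q̄ = 0.00212 kg/kg → 0.00212 × 14000 / 9.8 = 3.03 mm
Layer 860–480 hPa: Δp = 380 hPa = 38000 Pa, q̄ = 0.00087 kg/kg → 0.00087 × 38000 / 9.8 = 3.37 mm
Layer 480–200 hPa: Δp = 280 hPa = 28000 Pa, q̄ = 0.000197 kg/kg → 0.000197 × 28000 / 9.8 = 0.56 mm
PW = 3.03 + 3.37 + 0.56 = 6.96 ≈ 7.0 mm.
Precipitation = ε × PW = 0.46 × 7.0 = 3.2 mm.

PW ≈ 7.0 mm; precipitation ≈ 3.2 mm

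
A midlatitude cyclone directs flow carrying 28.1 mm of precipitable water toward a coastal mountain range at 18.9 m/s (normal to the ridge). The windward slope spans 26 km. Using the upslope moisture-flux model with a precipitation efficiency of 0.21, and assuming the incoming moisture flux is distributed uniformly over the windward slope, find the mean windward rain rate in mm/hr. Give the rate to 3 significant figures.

R ≈ 15.4 mm/hr

Incoming column moisture flux per unit ridge length: F = V × PW = 18.9 × 28.1 = 531.09 mm·m/s.
Spread over the 26 km slope with efficiency ε = 0.21: R = ε·F/W = 0.21 × 531.09 / 26000 m = 4.290e-03 mm/s.
R = 4.290e-03 × 3600 = 15.4 mm/hr.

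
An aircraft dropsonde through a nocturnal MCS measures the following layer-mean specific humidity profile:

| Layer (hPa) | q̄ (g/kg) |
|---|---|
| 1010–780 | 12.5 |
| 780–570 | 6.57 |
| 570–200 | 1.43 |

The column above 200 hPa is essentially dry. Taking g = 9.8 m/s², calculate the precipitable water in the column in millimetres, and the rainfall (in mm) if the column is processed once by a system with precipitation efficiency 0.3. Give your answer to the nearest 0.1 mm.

Precipitable water is the column-integrated vapour mass per unit area: PW = (1/g) Σ q̄ Δp, with q in kg/kg and Δp in Pa (1 kg/m² of water = 1 mm).
Layer 1010–780 hPa: Δp = 230 hPa = 23000 Pa, q̄ = 0.0125 kg/kg → 0.0125 × 23000 / 9.8 = 29.34 mm
Layer 780–570 hPa: Δp = 210 hPa = 21000 Pa, q̄ = 0.00657 kg/kg → 0.00657 × 21000 / 9.8 = 14.08 mm
Layer 570–200 hPa: Δp = 370 hPa = 37000 Pa, q̄ = 0.00143 kg/kg → 0.00143 × 37000 / 9.8 = 5.40 mm
PW = 29.34 + 14.08 + 5.40 = 48.82 ≈ 48.8 mm.
Rainfall = ε × PW = 0.3 × 48.8 = 14.6 mm.

PW ≈ 48.8 mm; rainfall ≈ 14.6 mm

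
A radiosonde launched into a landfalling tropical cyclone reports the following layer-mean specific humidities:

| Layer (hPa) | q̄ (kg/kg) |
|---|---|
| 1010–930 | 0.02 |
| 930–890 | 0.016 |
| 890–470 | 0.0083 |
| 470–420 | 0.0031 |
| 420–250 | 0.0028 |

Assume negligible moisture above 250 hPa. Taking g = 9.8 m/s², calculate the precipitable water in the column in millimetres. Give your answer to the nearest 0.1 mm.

Precipitable water is the column-integrated vapour mass per unit area: PW = (1/g) Σ q̄ Δp, with q in kg/kg and Δp in Pa (1 kg/m² of water = 1 mm).
Layer 1010–930 hPa: Δp = 80 hPa = 8000 Pa, q̄ = 0.02 kg/kg → 0.02 × 8000 / 9.8 = 16.33 mm
Layer 930–890 hPa: Δp = 40 hPa = 4000 Pa, q̄ = 0.016 kg/kg → 0.016 × 4000 / 9.8 = 6.53 mm
Layer 890–470 hPa: Δp = 420 hPa = 42000 Pa, q̄ = 0.0083 kg/kg → 0.0083 × 42000 / 9.8 = 35.57 mm
Layer 470–420 hPa: Δp = 50 hPa = 5000 Pa, q̄ = 0.0031 kg/kg → 0.0031 × 5000 / 9.8 = 1.58 mm
Layer 420–250 hPa: Δp = 170 hPa = 17000 Pa, q̄ = 0.0028 kg/kg → 0.0028 × 17000 / 9.8 = 4.86 mm
PW = 16.33 + 6.53 + 35.57 + 1.58 + 4.86 = 64.87 ≈ 64.9 mm.

PW ≈ 64.9 mm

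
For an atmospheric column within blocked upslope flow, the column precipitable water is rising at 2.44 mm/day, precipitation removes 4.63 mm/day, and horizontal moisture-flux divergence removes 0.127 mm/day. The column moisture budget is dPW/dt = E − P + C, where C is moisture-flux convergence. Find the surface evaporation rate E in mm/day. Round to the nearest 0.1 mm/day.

dPW/dt = +2.44 mm/day.
E = dPW/dt + P − C = (+2.44) + 4.63 − (-0.127) = 7.2 mm/day.

E ≈ 7.2 mm/day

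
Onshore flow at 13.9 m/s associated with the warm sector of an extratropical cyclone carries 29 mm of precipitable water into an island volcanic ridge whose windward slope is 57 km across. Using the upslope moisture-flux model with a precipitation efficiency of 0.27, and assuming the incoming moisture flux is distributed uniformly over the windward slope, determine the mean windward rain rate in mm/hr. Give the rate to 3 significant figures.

Incoming column moisture flux per unit ridge length: F = V × PW = 13.9 × 29 = 403.1 mm·m/s.
Spread over the 57 km slope with efficiency ε = 0.27: R = ε·F/W = 0.27 × 403.1 / 57000 m = 1.909e-03 mm/s.
R = 1.909e-03 × 3600 = 6.87 mm/hr.

R ≈ 6.87 mm/hr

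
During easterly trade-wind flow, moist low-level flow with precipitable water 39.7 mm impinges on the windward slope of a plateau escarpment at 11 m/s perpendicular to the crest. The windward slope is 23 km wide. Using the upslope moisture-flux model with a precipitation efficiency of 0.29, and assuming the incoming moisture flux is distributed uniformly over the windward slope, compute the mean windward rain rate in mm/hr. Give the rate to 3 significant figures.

R ≈ 19.8 mm/hr

Incoming column moisture flux per unit ridge length: F = V × PW = 11 × 39.7 = 436.7 mm·m/s.
Spread over the 23 km slope with efficiency ε = 0.29: R = ε·F/W = 0.29 × 436.7 / 23000 m = 5.506e-03 mm/s.
R = 5.506e-03 × 3600 = 19.8 mm/hr.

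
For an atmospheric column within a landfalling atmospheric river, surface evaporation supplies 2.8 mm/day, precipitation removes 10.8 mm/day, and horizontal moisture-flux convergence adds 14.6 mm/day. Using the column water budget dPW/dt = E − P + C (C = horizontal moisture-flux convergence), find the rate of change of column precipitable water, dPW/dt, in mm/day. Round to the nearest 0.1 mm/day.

dPW/dt ≈ 6.6 mm/day

dPW/dt = E − P + C = 2.8 − 10.8 + (14.6) = 6.6 mm/day.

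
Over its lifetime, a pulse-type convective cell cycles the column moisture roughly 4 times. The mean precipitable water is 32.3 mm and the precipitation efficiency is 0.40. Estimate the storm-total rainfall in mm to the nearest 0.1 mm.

rainfall ≈ 51.7 mm

Each cycle deposits ε × PW = 0.40 × 32.3 = 12.92 mm.
Over 4 cycles: 4 × 12.92 = 51.7 mm.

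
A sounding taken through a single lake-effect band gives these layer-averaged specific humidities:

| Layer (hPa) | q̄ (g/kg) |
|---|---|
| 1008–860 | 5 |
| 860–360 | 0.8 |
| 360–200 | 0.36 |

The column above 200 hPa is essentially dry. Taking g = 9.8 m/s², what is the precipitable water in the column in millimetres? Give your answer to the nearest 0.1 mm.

Precipitable water is the column-integrated vapour mass per unit area: PW = (1/g) Σ q̄ Δp, with q in kg/kg and Δp in Pa (1 kg/m² of water = 1 mm).
Layer 1008–860 hPa: Δp = 148 hPa = 14800 Pa, q̄ = 0.005 kg/kg → 0.005 × 14800 / 9.8 = 7.55 mm
Layer 860–360 hPa: Δp = 500 hPa = 50000 Pa, q̄ = 0.0008 kg/kg → 0.0008 × 50000 / 9.8 = 4.08 mm
Layer 360–200 hPa: Δp = 160 hPa = 16000 Pa, q̄ = 0.00036 kg/kg → 0.00036 × 16000 / 9.8 = 0.59 mm
PW = 7.55 + 4.08 + 0.59 = 12.22 ≈ 12.2 mm.

PW ≈ 12.2 mm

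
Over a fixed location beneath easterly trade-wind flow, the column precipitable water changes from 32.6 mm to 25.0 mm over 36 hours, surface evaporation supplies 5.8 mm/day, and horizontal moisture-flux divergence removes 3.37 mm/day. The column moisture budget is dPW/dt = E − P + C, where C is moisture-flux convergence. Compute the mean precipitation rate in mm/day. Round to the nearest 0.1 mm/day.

P ≈ 7.5 mm/day

dPW/dt = (25.0 − 32.6) mm / (36/24 day) = -5.067 mm/day.
P = E + C − dPW/dt = 5.8 + (-3.37) − (-5.067) = 7.5 mm/day.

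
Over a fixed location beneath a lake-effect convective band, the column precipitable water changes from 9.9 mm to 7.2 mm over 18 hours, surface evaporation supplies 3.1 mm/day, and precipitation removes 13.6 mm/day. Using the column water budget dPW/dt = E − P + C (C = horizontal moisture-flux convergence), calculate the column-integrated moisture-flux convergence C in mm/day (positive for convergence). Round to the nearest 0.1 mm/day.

C ≈ 6.9 mm/day

dPW/dt = (7.2 − 9.9) mm / (18/24 day) = -3.600 mm/day.
C = dPW/dt − E + P = (-3.600) − 3.1 + 13.6 = 6.9 mm/day.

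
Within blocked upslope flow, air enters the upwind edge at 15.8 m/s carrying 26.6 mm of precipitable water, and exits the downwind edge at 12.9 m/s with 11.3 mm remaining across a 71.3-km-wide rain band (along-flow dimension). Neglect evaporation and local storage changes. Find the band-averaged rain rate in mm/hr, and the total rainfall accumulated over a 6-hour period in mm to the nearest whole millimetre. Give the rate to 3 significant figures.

R ≈ 13.9 mm/hr; total ≈ 83 mm

Column moisture flux per unit crosswind length is F = V × PW.
Inflow: F_in = 15.8 × 26.6 = 420.28 mm·m/s
Outflow: F_out = 12.9 × 11.3 = 145.77 mm·m/s
Steady-state rate R = (F_in − F_out)/L = (420.28 − 145.77) / 71300 m = 3.850e-03 mm/s.
R = 3.850e-03 × 3600 = 13.9 mm/hr.
Over 6 h: total = 13.9 × 6 = 83.4 ≈ 83 mm.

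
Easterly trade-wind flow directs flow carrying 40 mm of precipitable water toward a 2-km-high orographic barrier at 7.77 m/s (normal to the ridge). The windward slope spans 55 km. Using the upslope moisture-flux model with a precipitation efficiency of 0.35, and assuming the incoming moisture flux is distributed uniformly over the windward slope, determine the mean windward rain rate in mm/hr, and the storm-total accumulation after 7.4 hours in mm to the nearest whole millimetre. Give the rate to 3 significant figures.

R ≈ 7.12 mm/hr; total ≈ 53 mm

Incoming column moisture flux per unit ridge length: F = V × PW = 7.77 × 40 = 310.8 mm·m/s.
Spread over the 55 km slope with efficiency ε = 0.35: R = ε·F/W = 0.35 × 310.8 / 55000 m = 1.978e-03 mm/s.
R = 1.978e-03 × 3600 = 7.12 mm/hr.
Over 7.4 h: total = 7.12 × 7.4 = 52.688 ≈ 53 mm.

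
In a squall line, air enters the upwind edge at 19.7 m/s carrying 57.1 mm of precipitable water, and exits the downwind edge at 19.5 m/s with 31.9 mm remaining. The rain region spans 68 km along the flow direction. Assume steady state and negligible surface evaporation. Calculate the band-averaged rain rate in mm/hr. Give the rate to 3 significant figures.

Column moisture flux per unit crosswind length is F = V × PW.
Inflow: F_in = 19.7 × 57.1 = 1124.87 mm·m/s
Outflow: F_out = 19.5 × 31.9 = 622.05 mm·m/s
Steady-state rate R = (F_in − F_out)/L = (1124.87 − 622.05) / 68000 m = 7.394e-03 mm/s.
R = 7.394e-03 × 3600 = 26.6 mm/hr.

R ≈ 26.6 mm/hr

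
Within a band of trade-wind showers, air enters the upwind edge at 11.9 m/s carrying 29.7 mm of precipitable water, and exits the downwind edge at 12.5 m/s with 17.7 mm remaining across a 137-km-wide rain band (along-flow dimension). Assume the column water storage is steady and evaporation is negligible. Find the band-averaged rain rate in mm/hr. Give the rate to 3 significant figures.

Column moisture flux per unit crosswind length is F = V × PW.
Inflow: F_in = 11.9 × 29.7 = 353.43 mm·m/s
Outflow: F_out = 12.5 × 17.7 = 221.25 mm·m/s
Steady-state rate R = (F_in − F_out)/L = (353.43 − 221.25) / 137000 m = 9.648e-04 mm/s.
R = 9.648e-04 × 3600 = 3.47 mm/hr.

R ≈ 3.47 mm/hr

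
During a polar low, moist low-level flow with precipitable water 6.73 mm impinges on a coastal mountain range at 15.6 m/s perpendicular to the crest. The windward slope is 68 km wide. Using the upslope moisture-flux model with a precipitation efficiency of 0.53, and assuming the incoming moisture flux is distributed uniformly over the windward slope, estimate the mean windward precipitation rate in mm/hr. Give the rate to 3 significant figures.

R ≈ 2.95 mm/hr

Incoming column moisture flux per unit ridge length: F = V × PW = 15.6 × 6.73 = 104.988 mm·m/s.
Spread over the 68 km slope with efficiency ε = 0.53: R = ε·F/W = 0.53 × 104.988 / 68000 m = 8.183e-04 mm/s.
R = 8.183e-04 × 3600 = 2.95 mm/hr.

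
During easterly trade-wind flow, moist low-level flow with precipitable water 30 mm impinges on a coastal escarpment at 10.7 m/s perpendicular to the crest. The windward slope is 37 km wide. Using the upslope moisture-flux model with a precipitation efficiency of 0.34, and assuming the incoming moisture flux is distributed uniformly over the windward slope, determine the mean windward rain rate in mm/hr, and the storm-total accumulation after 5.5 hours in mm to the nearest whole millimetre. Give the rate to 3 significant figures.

Incoming column moisture flux per unit ridge length: F = V × PW = 10.7 × 30 = 321 mm·m/s.
Spread over the 37 km slope with efficiency ε = 0.34: R = ε·F/W = 0.34 × 321 / 37000 m = 2.950e-03 mm/s.
R = 2.950e-03 × 3600 = 10.6 mm/hr.
Over 5.5 h: total = 10.6 × 5.5 = 58.3 ≈ 58 mm.

R ≈ 10.6 mm/hr; total ≈ 58 mm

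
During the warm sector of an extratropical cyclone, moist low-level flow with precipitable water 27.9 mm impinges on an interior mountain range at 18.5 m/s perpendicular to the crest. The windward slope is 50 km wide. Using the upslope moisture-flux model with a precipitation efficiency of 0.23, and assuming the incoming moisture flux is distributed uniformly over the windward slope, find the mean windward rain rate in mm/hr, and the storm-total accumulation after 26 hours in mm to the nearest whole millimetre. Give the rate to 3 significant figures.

Incoming column moisture flux per unit ridge length: F = V × PW = 18.5 × 27.9 = 516.15 mm·m/s.
Spread over the 50 km slope with efficiency ε = 0.23: R = ε·F/W = 0.23 × 516.15 / 50000 m = 2.374e-03 mm/s.
R = 2.374e-03 × 3600 = 8.55 mm/hr.
Over 26 h: total = 8.55 × 26 = 222.3 ≈ 222 mm.

R ≈ 8.55 mm/hr; total ≈ 222 mm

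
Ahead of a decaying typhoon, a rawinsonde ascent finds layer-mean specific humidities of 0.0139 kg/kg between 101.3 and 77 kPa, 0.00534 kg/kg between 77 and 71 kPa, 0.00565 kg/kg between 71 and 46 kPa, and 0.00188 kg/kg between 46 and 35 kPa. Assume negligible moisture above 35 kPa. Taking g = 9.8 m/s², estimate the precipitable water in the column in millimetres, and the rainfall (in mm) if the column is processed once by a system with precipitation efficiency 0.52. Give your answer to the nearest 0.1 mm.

Precipitable water is the column-integrated vapour mass per unit area: PW = (1/g) Σ q̄ Δp, with q in kg/kg and Δp in Pa (1 kg/m² of water = 1 mm).
Layer 101.3–77 kPa: Δp = 243 hPa = 24300 Pa, q̄ = 0.0139 kg/kg → 0.0139 × 24300 / 9.8 = 34.47 mm
Layer 77–71 kPa: Δp = 60 hPa = 6000 Pa, q̄ = 0.00534 kg/kg → 0.00534 × 6000 / 9.8 = 3.27 mm
Layer 71–46 kPa: Δp = 250 hPa = 25000 Pa, q̄ = 0.00565 kg/kg → 0.00565 × 25000 / 9.8 = 14.41 mm
Layer 46–35 kPa: Δp = 110 hPa = 11000 Pa, q̄ = 0.00188 kg/kg → 0.00188 × 11000 / 9.8 = 2.11 mm
PW = 34.47 + 3.27 + 14.41 + 2.11 = 54.26 ≈ 54.3 mm.
Rainfall = ε × PW = 0.52 × 54.3 = 28.2 mm.

PW ≈ 54.3 mm; rainfall ≈ 28.2 mm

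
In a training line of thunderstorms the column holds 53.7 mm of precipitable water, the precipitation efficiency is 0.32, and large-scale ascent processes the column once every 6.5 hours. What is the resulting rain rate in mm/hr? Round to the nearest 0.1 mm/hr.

Each overturning extracts ε × PW = 0.32 × 53.7 = 17.184 mm.
Rate = ε·PW / τ = 17.184 / 6.5 h = 2.6 mm/hr.

R ≈ 2.6 mm/hr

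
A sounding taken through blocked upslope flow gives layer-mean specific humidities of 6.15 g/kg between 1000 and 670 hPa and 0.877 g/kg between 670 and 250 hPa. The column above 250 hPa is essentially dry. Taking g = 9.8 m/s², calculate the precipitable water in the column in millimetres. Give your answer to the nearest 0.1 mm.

PW ≈ 24.5 mm

Precipitable water is the column-integrated vapour mass per unit area: PW = (1/g) Σ q̄ Δp, with q in kg/kg and Δp in Pa (1 kg/m² of water = 1 mm).
Layer 1000–670 hPa: Δp = 330 hPa = 33000 Pa, q̄ = 0.00615 kg/kg → 0.00615 × 33000 / 9.8 = 20.71 mm
Layer 670–250 hPa: Δp = 420 hPa = 42000 Pa, q̄ = 0.000877 kg/kg → 0.000877 × 42000 / 9.8 = 3.76 mm
PW = 20.71 + 3.76 = 24.47 ≈ 24.5 mm.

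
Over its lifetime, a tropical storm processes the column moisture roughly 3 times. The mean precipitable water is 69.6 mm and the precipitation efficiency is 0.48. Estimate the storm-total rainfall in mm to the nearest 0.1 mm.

Each cycle deposits ε × PW = 0.48 × 69.6 = 33.408 mm.
Over 3 cycles: 3 × 33.408 = 100.2 mm.

rainfall ≈ 100.2 mm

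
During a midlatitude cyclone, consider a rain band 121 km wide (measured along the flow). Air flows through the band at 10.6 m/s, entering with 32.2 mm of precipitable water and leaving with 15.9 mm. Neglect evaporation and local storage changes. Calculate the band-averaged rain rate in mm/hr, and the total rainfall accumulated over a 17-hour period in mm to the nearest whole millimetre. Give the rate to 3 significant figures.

Column moisture flux per unit crosswind length is F = V × PW.
Inflow: F_in = 10.6 × 32.2 = 341.32 mm·m/s
Outflow: F_out = 10.6 × 15.9 = 168.54 mm·m/s
Steady-state rate R = (F_in − F_out)/L = (341.32 − 168.54) / 121000 m = 1.428e-03 mm/s.
R = 1.428e-03 × 3600 = 5.14 mm/hr.
Over 17 h: total = 5.14 × 17 = 87.38 ≈ 87 mm.

R ≈ 5.14 mm/hr; total ≈ 87 mm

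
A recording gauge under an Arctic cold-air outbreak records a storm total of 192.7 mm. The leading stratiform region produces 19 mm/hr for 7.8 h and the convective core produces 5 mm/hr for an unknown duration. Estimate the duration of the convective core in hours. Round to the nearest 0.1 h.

duration ≈ 8.9 h

Known phases: 19 × 7.8 = 148.2 mm.
Remaining depth = 192.7 − 148.2 = 44.5 mm.
Duration = 44.5 / 5 = 8.9 h.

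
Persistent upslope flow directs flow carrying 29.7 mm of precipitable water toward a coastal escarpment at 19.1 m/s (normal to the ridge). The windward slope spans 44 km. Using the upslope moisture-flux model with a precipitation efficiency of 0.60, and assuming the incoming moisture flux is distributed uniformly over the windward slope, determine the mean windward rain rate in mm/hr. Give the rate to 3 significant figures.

R ≈ 27.8 mm/hr

Incoming column moisture flux per unit ridge length: F = V × PW = 19.1 × 29.7 = 567.27 mm·m/s.
Spread over the 44 km slope with efficiency ε = 0.60: R = ε·F/W = 0.60 × 567.27 / 44000 m = 7.736e-03 mm/s.
R = 7.736e-03 × 3600 = 27.8 mm/hr.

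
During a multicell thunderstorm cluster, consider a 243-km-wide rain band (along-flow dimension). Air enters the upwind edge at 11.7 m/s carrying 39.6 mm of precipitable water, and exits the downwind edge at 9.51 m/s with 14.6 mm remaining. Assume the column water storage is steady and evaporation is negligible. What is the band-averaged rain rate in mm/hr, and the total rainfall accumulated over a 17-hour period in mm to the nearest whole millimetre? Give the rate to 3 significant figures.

R ≈ 4.81 mm/hr; total ≈ 82 mm

Column moisture flux per unit crosswind length is F = V × PW.
Inflow: F_in = 11.7 × 39.6 = 463.32 mm·m/s
Outflow: F_out = 9.51 × 14.6 = 138.846 mm·m/s
Steady-state rate R = (F_in − F_out)/L = (463.32 − 138.846) / 243000 m = 1.335e-03 mm/s.
R = 1.335e-03 × 3600 = 4.81 mm/hr.
Over 17 h: total = 4.81 × 17 = 81.77 ≈ 82 mm.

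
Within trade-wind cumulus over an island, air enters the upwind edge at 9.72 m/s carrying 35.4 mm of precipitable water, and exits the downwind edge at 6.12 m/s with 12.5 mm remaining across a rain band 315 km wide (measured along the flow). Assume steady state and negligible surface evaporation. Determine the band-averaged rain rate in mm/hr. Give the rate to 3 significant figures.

R ≈ 3.06 mm/hr

Column moisture flux per unit crosswind length is F = V × PW.
Inflow: F_in = 9.72 × 35.4 = 344.088 mm·m/s
Outflow: F_out = 6.12 × 12.5 = 76.5 mm·m/s
Steady-state rate R = (F_in − F_out)/L = (344.088 − 76.5) / 315000 m = 8.495e-04 mm/s.
R = 8.495e-04 × 3600 = 3.06 mm/hr.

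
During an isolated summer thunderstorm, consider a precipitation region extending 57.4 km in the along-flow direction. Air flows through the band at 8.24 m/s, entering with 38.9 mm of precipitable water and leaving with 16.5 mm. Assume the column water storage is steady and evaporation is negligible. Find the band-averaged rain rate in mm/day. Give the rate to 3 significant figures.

Column moisture flux per unit crosswind length is F = V × PW.
Inflow: F_in = 8.24 × 38.9 = 320.536 mm·m/s
Outflow: F_out = 8.24 × 16.5 = 135.96 mm·m/s
Steady-state rate R = (F_in − F_out)/L = (320.536 − 135.96) / 57400 m = 3.216e-03 mm/s.
R = 3.216e-03 × 3600 × 24 = 278 mm/day.

R ≈ 278 mm/day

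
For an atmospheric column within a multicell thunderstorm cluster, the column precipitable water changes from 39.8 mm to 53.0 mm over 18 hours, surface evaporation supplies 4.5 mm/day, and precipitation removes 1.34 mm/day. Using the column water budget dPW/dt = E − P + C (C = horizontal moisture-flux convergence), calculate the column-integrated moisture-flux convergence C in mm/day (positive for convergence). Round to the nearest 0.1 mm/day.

dPW/dt = (53.0 − 39.8) mm / (18/24 day) = +17.600 mm/day.
C = dPW/dt − E + P = (+17.600) − 4.5 + 1.34 = 14.4 mm/day.

C ≈ 14.4 mm/day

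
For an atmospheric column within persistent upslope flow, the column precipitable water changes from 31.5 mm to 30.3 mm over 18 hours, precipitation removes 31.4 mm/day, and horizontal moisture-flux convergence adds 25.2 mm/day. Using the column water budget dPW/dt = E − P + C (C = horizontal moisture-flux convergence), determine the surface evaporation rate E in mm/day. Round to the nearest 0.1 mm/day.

dPW/dt = (30.3 − 31.5) mm / (18/24 day) = -1.600 mm/day.
E = dPW/dt + P − C = (-1.600) + 31.4 − (25.2) = 4.6 mm/day.

E ≈ 4.6 mm/day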